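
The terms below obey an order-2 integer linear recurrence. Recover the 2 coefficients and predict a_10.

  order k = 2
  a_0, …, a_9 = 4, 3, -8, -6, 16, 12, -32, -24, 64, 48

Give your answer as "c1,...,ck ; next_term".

0,-2 ; -128

  a_2 = 0·3 + -2·4 = -8
  a_3 = 0·-8 + -2·3 = -6
  a_4 = 0·-6 + -2·-8 = 16
  a_5 = 0·16 + -2·-6 = 12
  a_6 = 0·12 + -2·16 = -32
  a_7 = 0·-32 + -2·12 = -24
  a_8 = 0·-24 + -2·-32 = 64
  a_9 = 0·64 + -2·-24 = 48
  a_10 = 0·48 + -2·64 = -128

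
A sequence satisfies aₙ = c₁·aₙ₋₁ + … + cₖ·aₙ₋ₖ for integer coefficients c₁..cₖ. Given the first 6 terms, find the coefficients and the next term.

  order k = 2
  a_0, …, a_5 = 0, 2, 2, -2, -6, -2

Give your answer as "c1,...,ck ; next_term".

  a_2 = 1·2 + -2·0 = 2
  a_3 = 1·2 + -2·2 = -2
  a_4 = 1·-2 + -2·2 = -6
  a_5 = 1·-6 + -2·-2 = -2
  a_6 = 1·-2 + -2·-6 = 10

1,-2 ; 10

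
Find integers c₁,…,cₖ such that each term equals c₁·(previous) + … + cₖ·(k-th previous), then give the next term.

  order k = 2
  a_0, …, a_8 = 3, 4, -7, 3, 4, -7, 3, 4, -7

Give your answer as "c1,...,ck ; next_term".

-1,-1 ; 3

  a_2 = -1·4 + -1·3 = -7
  a_3 = -1·-7 + -1·4 = 3
  a_4 = -1·3 + -1·-7 = 4
  a_5 = -1·4 + -1·3 = -7
  a_6 = -1·-7 + -1·4 = 3
  a_7 = -1·3 + -1·-7 = 4
  a_8 = -1·4 + -1·3 = -7
  a_9 = -1·-7 + -1·4 = 3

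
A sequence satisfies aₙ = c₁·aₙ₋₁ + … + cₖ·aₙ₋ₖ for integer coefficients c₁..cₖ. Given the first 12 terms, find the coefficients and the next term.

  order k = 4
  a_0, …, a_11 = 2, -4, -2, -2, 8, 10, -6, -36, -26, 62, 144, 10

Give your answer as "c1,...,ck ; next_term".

  a_4 = 1·-2 + -2·-2 + -1·-4 + 1·2 = 8
  a_5 = 1·8 + -2·-2 + -1·-2 + 1·-4 = 10
  a_6 = 1·10 + -2·8 + -1·-2 + 1·-2 = -6
  a_7 = 1·-6 + -2·10 + -1·8 + 1·-2 = -36
  a_8 = 1·-36 + -2·-6 + -1·10 + 1·8 = -26
  a_9 = 1·-26 + -2·-36 + -1·-6 + 1·10 = 62
  a_10 = 1·62 + -2·-26 + -1·-36 + 1·-6 = 144
  a_11 = 1·144 + -2·62 + -1·-26 + 1·-36 = 10
  a_12 = 1·10 + -2·144 + -1·62 + 1·-26 = -366

1,-2,-1,1 ; -366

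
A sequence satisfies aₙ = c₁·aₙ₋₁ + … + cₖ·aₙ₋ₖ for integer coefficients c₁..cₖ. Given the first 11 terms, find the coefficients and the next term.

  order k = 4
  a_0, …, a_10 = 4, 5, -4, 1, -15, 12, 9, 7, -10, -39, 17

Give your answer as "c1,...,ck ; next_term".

  a_4 = -1·1 + -1·-4 + -2·5 + -2·4 = -15
  a_5 = -1·-15 + -1·1 + -2·-4 + -2·5 = 12
  a_6 = -1·12 + -1·-15 + -2·1 + -2·-4 = 9
  a_7 = -1·9 + -1·12 + -2·-15 + -2·1 = 7
  a_8 = -1·7 + -1·9 + -2·12 + -2·-15 = -10
  a_9 = -1·-10 + -1·7 + -2·9 + -2·12 = -39
  a_10 = -1·-39 + -1·-10 + -2·7 + -2·9 = 17
  a_11 = -1·17 + -1·-39 + -2·-10 + -2·7 = 28

-1,-1,-2,-2 ; 28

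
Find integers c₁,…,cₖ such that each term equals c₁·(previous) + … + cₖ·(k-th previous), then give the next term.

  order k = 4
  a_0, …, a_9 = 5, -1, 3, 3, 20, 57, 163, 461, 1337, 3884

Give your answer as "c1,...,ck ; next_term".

  a_4 = 3·3 + -1·3 + 1·-1 + 3·5 = 20
  a_5 = 3·20 + -1·3 + 1·3 + 3·-1 = 57
  a_6 = 3·57 + -1·20 + 1·3 + 3·3 = 163
  a_7 = 3·163 + -1·57 + 1·20 + 3·3 = 461
  a_8 = 3·461 + -1·163 + 1·57 + 3·20 = 1337
  a_9 = 3·1337 + -1·461 + 1·163 + 3·57 = 3884
  a_10 = 3·3884 + -1·1337 + 1·461 + 3·163 = 11265

3,-1,1,3 ; 11265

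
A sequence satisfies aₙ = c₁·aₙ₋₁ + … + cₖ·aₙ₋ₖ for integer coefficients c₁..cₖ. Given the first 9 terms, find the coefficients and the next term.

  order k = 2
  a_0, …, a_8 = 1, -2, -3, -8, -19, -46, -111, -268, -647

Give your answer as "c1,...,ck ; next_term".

  a_2 = 2·-2 + 1·1 = -3
  a_3 = 2·-3 + 1·-2 = -8
  a_4 = 2·-8 + 1·-3 = -19
  a_5 = 2·-19 + 1·-8 = -46
  a_6 = 2·-46 + 1·-19 = -111
  a_7 = 2·-111 + 1·-46 = -268
  a_8 = 2·-268 + 1·-111 = -647
  a_9 = 2·-647 + 1·-268 = -1562

2,1 ; -1562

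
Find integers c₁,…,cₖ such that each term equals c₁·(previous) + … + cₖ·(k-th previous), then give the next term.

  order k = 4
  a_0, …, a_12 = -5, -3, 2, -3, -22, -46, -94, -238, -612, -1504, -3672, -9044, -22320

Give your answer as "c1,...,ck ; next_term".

  a_4 = 2·-3 + 0·2 + 2·-3 + 2·-5 = -22
  a_5 = 2·-22 + 0·-3 + 2·2 + 2·-3 = -46
  a_6 = 2·-46 + 0·-22 + 2·-3 + 2·2 = -94
  a_7 = 2·-94 + 0·-46 + 2·-22 + 2·-3 = -238
  a_8 = 2·-238 + 0·-94 + 2·-46 + 2·-22 = -612
  a_9 = 2·-612 + 0·-238 + 2·-94 + 2·-46 = -1504
  a_10 = 2·-1504 + 0·-612 + 2·-238 + 2·-94 = -3672
  a_11 = 2·-3672 + 0·-1504 + 2·-612 + 2·-238 = -9044
  a_12 = 2·-9044 + 0·-3672 + 2·-1504 + 2·-612 = -22320
  a_13 = 2·-22320 + 0·-9044 + 2·-3672 + 2·-1504 = -54992

2,0,2,2 ; -54992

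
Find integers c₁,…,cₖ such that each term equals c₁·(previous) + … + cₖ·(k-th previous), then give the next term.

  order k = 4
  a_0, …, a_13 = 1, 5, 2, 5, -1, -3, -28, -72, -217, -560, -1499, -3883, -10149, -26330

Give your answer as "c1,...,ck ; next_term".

2,3,-3,-2 ; -68460

  a_4 = 2·5 + 3·2 + -3·5 + -2·1 = -1
  a_5 = 2·-1 + 3·5 + -3·2 + -2·5 = -3
  a_6 = 2·-3 + 3·-1 + -3·5 + -2·2 = -28
  a_7 = 2·-28 + 3·-3 + -3·-1 + -2·5 = -72
  a_8 = 2·-72 + 3·-28 + -3·-3 + -2·-1 = -217
  a_9 = 2·-217 + 3·-72 + -3·-28 + -2·-3 = -560
  a_10 = 2·-560 + 3·-217 + -3·-72 + -2·-28 = -1499
  a_11 = 2·-1499 + 3·-560 + -3·-217 + -2·-72 = -3883
  a_12 = 2·-3883 + 3·-1499 + -3·-560 + -2·-217 = -10149
  a_13 = 2·-10149 + 3·-3883 + -3·-1499 + -2·-560 = -26330
  a_14 = 2·-26330 + 3·-10149 + -3·-3883 + -2·-1499 = -68460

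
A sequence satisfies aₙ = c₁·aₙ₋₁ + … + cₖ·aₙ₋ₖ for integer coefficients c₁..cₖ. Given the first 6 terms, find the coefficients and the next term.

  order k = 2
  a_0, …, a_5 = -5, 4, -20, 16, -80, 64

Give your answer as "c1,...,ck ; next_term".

0,4 ; -320

  a_2 = 0·4 + 4·-5 = -20
  a_3 = 0·-20 + 4·4 = 16
  a_4 = 0·16 + 4·-20 = -80
  a_5 = 0·-80 + 4·16 = 64
  a_6 = 0·64 + 4·-80 = -320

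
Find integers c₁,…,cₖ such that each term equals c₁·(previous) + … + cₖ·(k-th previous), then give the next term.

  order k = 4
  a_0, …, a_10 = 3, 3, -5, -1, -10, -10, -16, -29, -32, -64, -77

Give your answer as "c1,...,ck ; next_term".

  a_4 = 0·-1 + 2·-5 + 1·3 + -1·3 = -10
  a_5 = 0·-10 + 2·-1 + 1·-5 + -1·3 = -10
  a_6 = 0·-10 + 2·-10 + 1·-1 + -1·-5 = -16
  a_7 = 0·-16 + 2·-10 + 1·-10 + -1·-1 = -29
  a_8 = 0·-29 + 2·-16 + 1·-10 + -1·-10 = -32
  a_9 = 0·-32 + 2·-29 + 1·-16 + -1·-10 = -64
  a_10 = 0·-64 + 2·-32 + 1·-29 + -1·-16 = -77
  a_11 = 0·-77 + 2·-64 + 1·-32 + -1·-29 = -131

0,2,1,-1 ; -131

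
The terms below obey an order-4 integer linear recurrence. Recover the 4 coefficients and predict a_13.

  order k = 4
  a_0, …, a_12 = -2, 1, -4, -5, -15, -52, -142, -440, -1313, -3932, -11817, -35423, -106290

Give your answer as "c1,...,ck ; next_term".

2,3,1,-3 ; -318870

  a_4 = 2·-5 + 3·-4 + 1·1 + -3·-2 = -15
  a_5 = 2·-15 + 3·-5 + 1·-4 + -3·1 = -52
  a_6 = 2·-52 + 3·-15 + 1·-5 + -3·-4 = -142
  a_7 = 2·-142 + 3·-52 + 1·-15 + -3·-5 = -440
  a_8 = 2·-440 + 3·-142 + 1·-52 + -3·-15 = -1313
  a_9 = 2·-1313 + 3·-440 + 1·-142 + -3·-52 = -3932
  a_10 = 2·-3932 + 3·-1313 + 1·-440 + -3·-142 = -11817
  a_11 = 2·-11817 + 3·-3932 + 1·-1313 + -3·-440 = -35423
  a_12 = 2·-35423 + 3·-11817 + 1·-3932 + -3·-1313 = -106290
  a_13 = 2·-106290 + 3·-35423 + 1·-11817 + -3·-3932 = -318870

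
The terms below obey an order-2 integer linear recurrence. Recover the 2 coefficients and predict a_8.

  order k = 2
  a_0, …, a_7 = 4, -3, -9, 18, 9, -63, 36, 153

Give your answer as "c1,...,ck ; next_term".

  a_2 = -1·-3 + -3·4 = -9
  a_3 = -1·-9 + -3·-3 = 18
  a_4 = -1·18 + -3·-9 = 9
  a_5 = -1·9 + -3·18 = -63
  a_6 = -1·-63 + -3·9 = 36
  a_7 = -1·36 + -3·-63 = 153
  a_8 = -1·153 + -3·36 = -261

-1,-3 ; -261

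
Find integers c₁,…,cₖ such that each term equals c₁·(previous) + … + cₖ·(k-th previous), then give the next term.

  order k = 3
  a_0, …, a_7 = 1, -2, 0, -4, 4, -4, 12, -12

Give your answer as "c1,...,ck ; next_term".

  a_3 = 0·0 + 1·-2 + -2·1 = -4
  a_4 = 0·-4 + 1·0 + -2·-2 = 4
  a_5 = 0·4 + 1·-4 + -2·0 = -4
  a_6 = 0·-4 + 1·4 + -2·-4 = 12
  a_7 = 0·12 + 1·-4 + -2·4 = -12
  a_8 = 0·-12 + 1·12 + -2·-4 = 20

0,1,-2 ; 20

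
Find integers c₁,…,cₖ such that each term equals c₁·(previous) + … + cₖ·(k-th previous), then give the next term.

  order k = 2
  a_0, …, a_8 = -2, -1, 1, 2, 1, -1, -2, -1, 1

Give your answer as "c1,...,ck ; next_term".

  a_2 = 1·-1 + -1·-2 = 1
  a_3 = 1·1 + -1·-1 = 2
  a_4 = 1·2 + -1·1 = 1
  a_5 = 1·1 + -1·2 = -1
  a_6 = 1·-1 + -1·1 = -2
  a_7 = 1·-2 + -1·-1 = -1
  a_8 = 1·-1 + -1·-2 = 1
  a_9 = 1·1 + -1·-1 = 2

1,-1 ; 2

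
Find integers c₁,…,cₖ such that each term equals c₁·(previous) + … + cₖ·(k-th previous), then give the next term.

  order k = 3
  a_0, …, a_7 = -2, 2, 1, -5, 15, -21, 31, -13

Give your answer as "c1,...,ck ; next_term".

-1,2,4 ; -9

  a_3 = -1·1 + 2·2 + 4·-2 = -5
  a_4 = -1·-5 + 2·1 + 4·2 = 15
  a_5 = -1·15 + 2·-5 + 4·1 = -21
  a_6 = -1·-21 + 2·15 + 4·-5 = 31
  a_7 = -1·31 + 2·-21 + 4·15 = -13
  a_8 = -1·-13 + 2·31 + 4·-21 = -9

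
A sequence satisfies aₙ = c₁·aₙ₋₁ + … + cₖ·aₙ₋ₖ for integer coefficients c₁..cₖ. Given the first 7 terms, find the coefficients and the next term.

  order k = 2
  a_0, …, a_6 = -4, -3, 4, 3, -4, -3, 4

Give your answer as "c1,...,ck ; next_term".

0,-1 ; 3

  a_2 = 0·-3 + -1·-4 = 4
  a_3 = 0·4 + -1·-3 = 3
  a_4 = 0·3 + -1·4 = -4
  a_5 = 0·-4 + -1·3 = -3
  a_6 = 0·-3 + -1·-4 = 4
  a_7 = 0·4 + -1·-3 = 3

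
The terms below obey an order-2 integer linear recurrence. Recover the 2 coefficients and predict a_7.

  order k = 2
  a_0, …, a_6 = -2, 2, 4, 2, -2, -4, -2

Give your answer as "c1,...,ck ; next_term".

1,-1 ; 2

  a_2 = 1·2 + -1·-2 = 4
  a_3 = 1·4 + -1·2 = 2
  a_4 = 1·2 + -1·4 = -2
  a_5 = 1·-2 + -1·2 = -4
  a_6 = 1·-4 + -1·-2 = -2
  a_7 = 1·-2 + -1·-4 = 2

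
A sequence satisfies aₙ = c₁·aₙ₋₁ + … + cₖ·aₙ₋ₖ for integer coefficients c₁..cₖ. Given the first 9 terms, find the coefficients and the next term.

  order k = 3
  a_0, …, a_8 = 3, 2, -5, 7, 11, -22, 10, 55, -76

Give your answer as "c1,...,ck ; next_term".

  a_3 = 0·-5 + -1·2 + 3·3 = 7
  a_4 = 0·7 + -1·-5 + 3·2 = 11
  a_5 = 0·11 + -1·7 + 3·-5 = -22
  a_6 = 0·-22 + -1·11 + 3·7 = 10
  a_7 = 0·10 + -1·-22 + 3·11 = 55
  a_8 = 0·55 + -1·10 + 3·-22 = -76
  a_9 = 0·-76 + -1·55 + 3·10 = -25

0,-1,3 ; -25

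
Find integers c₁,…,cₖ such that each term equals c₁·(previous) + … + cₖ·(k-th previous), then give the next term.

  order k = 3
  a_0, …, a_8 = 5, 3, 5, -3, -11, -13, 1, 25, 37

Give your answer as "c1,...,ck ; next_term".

1,-1,-1 ; 11

  a_3 = 1·5 + -1·3 + -1·5 = -3
  a_4 = 1·-3 + -1·5 + -1·3 = -11
  a_5 = 1·-11 + -1·-3 + -1·5 = -13
  a_6 = 1·-13 + -1·-11 + -1·-3 = 1
  a_7 = 1·1 + -1·-13 + -1·-11 = 25
  a_8 = 1·25 + -1·1 + -1·-13 = 37
  a_9 = 1·37 + -1·25 + -1·1 = 11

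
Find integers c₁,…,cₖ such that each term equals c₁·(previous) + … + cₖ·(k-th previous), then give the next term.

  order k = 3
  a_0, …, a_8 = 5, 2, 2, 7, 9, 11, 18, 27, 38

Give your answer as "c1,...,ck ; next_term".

1,0,1 ; 56

  a_3 = 1·2 + 0·2 + 1·5 = 7
  a_4 = 1·7 + 0·2 + 1·2 = 9
  a_5 = 1·9 + 0·7 + 1·2 = 11
  a_6 = 1·11 + 0·9 + 1·7 = 18
  a_7 = 1·18 + 0·11 + 1·9 = 27
  a_8 = 1·27 + 0·18 + 1·11 = 38
  a_9 = 1·38 + 0·27 + 1·18 = 56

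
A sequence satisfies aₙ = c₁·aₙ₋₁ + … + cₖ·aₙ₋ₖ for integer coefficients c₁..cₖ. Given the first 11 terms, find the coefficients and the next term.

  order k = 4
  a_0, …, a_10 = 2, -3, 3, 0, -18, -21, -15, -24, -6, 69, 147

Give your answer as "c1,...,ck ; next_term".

  a_4 = 2·0 + -2·3 + 2·-3 + -3·2 = -18
  a_5 = 2·-18 + -2·0 + 2·3 + -3·-3 = -21
  a_6 = 2·-21 + -2·-18 + 2·0 + -3·3 = -15
  a_7 = 2·-15 + -2·-21 + 2·-18 + -3·0 = -24
  a_8 = 2·-24 + -2·-15 + 2·-21 + -3·-18 = -6
  a_9 = 2·-6 + -2·-24 + 2·-15 + -3·-21 = 69
  a_10 = 2·69 + -2·-6 + 2·-24 + -3·-15 = 147
  a_11 = 2·147 + -2·69 + 2·-6 + -3·-24 = 216

2,-2,2,-3 ; 216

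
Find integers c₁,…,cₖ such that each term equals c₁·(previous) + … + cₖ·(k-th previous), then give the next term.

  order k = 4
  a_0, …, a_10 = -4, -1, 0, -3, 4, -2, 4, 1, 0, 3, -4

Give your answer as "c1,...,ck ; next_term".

  a_4 = 0·-3 + 1·0 + 0·-1 + -1·-4 = 4
  a_5 = 0·4 + 1·-3 + 0·0 + -1·-1 = -2
  a_6 = 0·-2 + 1·4 + 0·-3 + -1·0 = 4
  a_7 = 0·4 + 1·-2 + 0·4 + -1·-3 = 1
  a_8 = 0·1 + 1·4 + 0·-2 + -1·4 = 0
  a_9 = 0·0 + 1·1 + 0·4 + -1·-2 = 3
  a_10 = 0·3 + 1·0 + 0·1 + -1·4 = -4
  a_11 = 0·-4 + 1·3 + 0·0 + -1·1 = 2

0,1,0,-1 ; 2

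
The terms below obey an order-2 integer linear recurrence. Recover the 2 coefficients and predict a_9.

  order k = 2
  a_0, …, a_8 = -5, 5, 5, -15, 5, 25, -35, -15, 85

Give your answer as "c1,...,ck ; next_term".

-1,-2 ; -55

  a_2 = -1·5 + -2·-5 = 5
  a_3 = -1·5 + -2·5 = -15
  a_4 = -1·-15 + -2·5 = 5
  a_5 = -1·5 + -2·-15 = 25
  a_6 = -1·25 + -2·5 = -35
  a_7 = -1·-35 + -2·25 = -15
  a_8 = -1·-15 + -2·-35 = 85
  a_9 = -1·85 + -2·-15 = -55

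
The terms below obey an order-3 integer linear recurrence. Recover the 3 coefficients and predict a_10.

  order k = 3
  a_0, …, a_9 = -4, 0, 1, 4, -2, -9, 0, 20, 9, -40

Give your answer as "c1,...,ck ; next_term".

  a_3 = 0·1 + -2·0 + -1·-4 = 4
  a_4 = 0·4 + -2·1 + -1·0 = -2
  a_5 = 0·-2 + -2·4 + -1·1 = -9
  a_6 = 0·-9 + -2·-2 + -1·4 = 0
  a_7 = 0·0 + -2·-9 + -1·-2 = 20
  a_8 = 0·20 + -2·0 + -1·-9 = 9
  a_9 = 0·9 + -2·20 + -1·0 = -40
  a_10 = 0·-40 + -2·9 + -1·20 = -38

0,-2,-1 ; -38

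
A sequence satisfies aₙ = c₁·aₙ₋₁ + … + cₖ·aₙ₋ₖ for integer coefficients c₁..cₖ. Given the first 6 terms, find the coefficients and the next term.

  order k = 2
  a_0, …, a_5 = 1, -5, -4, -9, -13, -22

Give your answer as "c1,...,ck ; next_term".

  a_2 = 1·-5 + 1·1 = -4
  a_3 = 1·-4 + 1·-5 = -9
  a_4 = 1·-9 + 1·-4 = -13
  a_5 = 1·-13 + 1·-9 = -22
  a_6 = 1·-22 + 1·-13 = -35

1,1 ; -35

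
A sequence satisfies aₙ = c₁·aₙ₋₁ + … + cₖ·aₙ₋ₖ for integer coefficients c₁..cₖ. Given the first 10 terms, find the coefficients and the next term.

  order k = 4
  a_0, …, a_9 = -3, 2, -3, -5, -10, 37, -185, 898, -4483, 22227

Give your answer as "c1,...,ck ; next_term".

  a_4 = -4·-5 + 4·-3 + -3·2 + 4·-3 = -10
  a_5 = -4·-10 + 4·-5 + -3·-3 + 4·2 = 37
  a_6 = -4·37 + 4·-10 + -3·-5 + 4·-3 = -185
  a_7 = -4·-185 + 4·37 + -3·-10 + 4·-5 = 898
  a_8 = -4·898 + 4·-185 + -3·37 + 4·-10 = -4483
  a_9 = -4·-4483 + 4·898 + -3·-185 + 4·37 = 22227
  a_10 = -4·22227 + 4·-4483 + -3·898 + 4·-185 = -110274

-4,4,-3,4 ; -110274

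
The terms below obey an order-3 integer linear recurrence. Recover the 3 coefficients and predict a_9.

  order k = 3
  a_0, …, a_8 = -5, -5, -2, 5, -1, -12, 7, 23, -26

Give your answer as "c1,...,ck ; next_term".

0,-2,1 ; -39

  a_3 = 0·-2 + -2·-5 + 1·-5 = 5
  a_4 = 0·5 + -2·-2 + 1·-5 = -1
  a_5 = 0·-1 + -2·5 + 1·-2 = -12
  a_6 = 0·-12 + -2·-1 + 1·5 = 7
  a_7 = 0·7 + -2·-12 + 1·-1 = 23
  a_8 = 0·23 + -2·7 + 1·-12 = -26
  a_9 = 0·-26 + -2·23 + 1·7 = -39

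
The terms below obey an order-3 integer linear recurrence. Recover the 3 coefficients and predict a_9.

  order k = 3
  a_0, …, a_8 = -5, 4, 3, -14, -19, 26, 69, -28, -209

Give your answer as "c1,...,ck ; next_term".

1,-3,1 ; -56

  a_3 = 1·3 + -3·4 + 1·-5 = -14
  a_4 = 1·-14 + -3·3 + 1·4 = -19
  a_5 = 1·-19 + -3·-14 + 1·3 = 26
  a_6 = 1·26 + -3·-19 + 1·-14 = 69
  a_7 = 1·69 + -3·26 + 1·-19 = -28
  a_8 = 1·-28 + -3·69 + 1·26 = -209
  a_9 = 1·-209 + -3·-28 + 1·69 = -56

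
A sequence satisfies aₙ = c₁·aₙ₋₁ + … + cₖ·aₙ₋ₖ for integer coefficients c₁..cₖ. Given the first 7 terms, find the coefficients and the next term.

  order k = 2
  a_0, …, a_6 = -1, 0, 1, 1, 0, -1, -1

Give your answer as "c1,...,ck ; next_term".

  a_2 = 1·0 + -1·-1 = 1
  a_3 = 1·1 + -1·0 = 1
  a_4 = 1·1 + -1·1 = 0
  a_5 = 1·0 + -1·1 = -1
  a_6 = 1·-1 + -1·0 = -1
  a_7 = 1·-1 + -1·-1 = 0

1,-1 ; 0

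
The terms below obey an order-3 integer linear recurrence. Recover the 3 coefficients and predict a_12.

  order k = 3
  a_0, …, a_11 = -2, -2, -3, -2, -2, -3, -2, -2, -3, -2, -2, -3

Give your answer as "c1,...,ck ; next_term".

  a_3 = 0·-3 + 0·-2 + 1·-2 = -2
  a_4 = 0·-2 + 0·-3 + 1·-2 = -2
  a_5 = 0·-2 + 0·-2 + 1·-3 = -3
  a_6 = 0·-3 + 0·-2 + 1·-2 = -2
  a_7 = 0·-2 + 0·-3 + 1·-2 = -2
  a_8 = 0·-2 + 0·-2 + 1·-3 = -3
  a_9 = 0·-3 + 0·-2 + 1·-2 = -2
  a_10 = 0·-2 + 0·-3 + 1·-2 = -2
  a_11 = 0·-2 + 0·-2 + 1·-3 = -3
  a_12 = 0·-3 + 0·-2 + 1·-2 = -2

0,0,1 ; -2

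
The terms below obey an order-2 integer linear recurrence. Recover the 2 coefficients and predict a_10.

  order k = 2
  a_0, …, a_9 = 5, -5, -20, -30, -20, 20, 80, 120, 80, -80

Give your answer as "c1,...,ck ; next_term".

2,-2 ; -320

  a_2 = 2·-5 + -2·5 = -20
  a_3 = 2·-20 + -2·-5 = -30
  a_4 = 2·-30 + -2·-20 = -20
  a_5 = 2·-20 + -2·-30 = 20
  a_6 = 2·20 + -2·-20 = 80
  a_7 = 2·80 + -2·20 = 120
  a_8 = 2·120 + -2·80 = 80
  a_9 = 2·80 + -2·120 = -80
  a_10 = 2·-80 + -2·80 = -320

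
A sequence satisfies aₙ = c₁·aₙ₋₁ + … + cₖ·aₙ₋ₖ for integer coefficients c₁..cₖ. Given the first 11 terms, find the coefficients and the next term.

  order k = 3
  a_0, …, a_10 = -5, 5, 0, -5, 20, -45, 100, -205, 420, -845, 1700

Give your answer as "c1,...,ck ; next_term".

  a_3 = -2·0 + 1·5 + 2·-5 = -5
  a_4 = -2·-5 + 1·0 + 2·5 = 20
  a_5 = -2·20 + 1·-5 + 2·0 = -45
  a_6 = -2·-45 + 1·20 + 2·-5 = 100
  a_7 = -2·100 + 1·-45 + 2·20 = -205
  a_8 = -2·-205 + 1·100 + 2·-45 = 420
  a_9 = -2·420 + 1·-205 + 2·100 = -845
  a_10 = -2·-845 + 1·420 + 2·-205 = 1700
  a_11 = -2·1700 + 1·-845 + 2·420 = -3405

-2,1,2 ; -3405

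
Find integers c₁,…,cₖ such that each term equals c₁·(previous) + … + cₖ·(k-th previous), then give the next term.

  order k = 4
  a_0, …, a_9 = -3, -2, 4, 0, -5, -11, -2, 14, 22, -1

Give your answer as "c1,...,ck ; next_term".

  a_4 = 1·0 + -1·4 + -1·-2 + 1·-3 = -5
  a_5 = 1·-5 + -1·0 + -1·4 + 1·-2 = -11
  a_6 = 1·-11 + -1·-5 + -1·0 + 1·4 = -2
  a_7 = 1·-2 + -1·-11 + -1·-5 + 1·0 = 14
  a_8 = 1·14 + -1·-2 + -1·-11 + 1·-5 = 22
  a_9 = 1·22 + -1·14 + -1·-2 + 1·-11 = -1
  a_10 = 1·-1 + -1·22 + -1·14 + 1·-2 = -39

1,-1,-1,1 ; -39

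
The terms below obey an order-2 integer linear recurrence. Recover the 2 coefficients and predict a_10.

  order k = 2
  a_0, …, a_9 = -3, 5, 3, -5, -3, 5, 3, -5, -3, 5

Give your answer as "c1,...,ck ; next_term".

0,-1 ; 3

  a_2 = 0·5 + -1·-3 = 3
  a_3 = 0·3 + -1·5 = -5
  a_4 = 0·-5 + -1·3 = -3
  a_5 = 0·-3 + -1·-5 = 5
  a_6 = 0·5 + -1·-3 = 3
  a_7 = 0·3 + -1·5 = -5
  a_8 = 0·-5 + -1·3 = -3
  a_9 = 0·-3 + -1·-5 = 5
  a_10 = 0·5 + -1·-3 = 3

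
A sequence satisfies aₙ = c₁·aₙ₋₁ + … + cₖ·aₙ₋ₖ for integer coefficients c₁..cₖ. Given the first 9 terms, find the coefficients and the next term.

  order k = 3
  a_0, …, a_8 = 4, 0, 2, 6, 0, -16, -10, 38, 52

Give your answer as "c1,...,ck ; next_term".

  a_3 = 1·2 + -3·0 + 1·4 = 6
  a_4 = 1·6 + -3·2 + 1·0 = 0
  a_5 = 1·0 + -3·6 + 1·2 = -16
  a_6 = 1·-16 + -3·0 + 1·6 = -10
  a_7 = 1·-10 + -3·-16 + 1·0 = 38
  a_8 = 1·38 + -3·-10 + 1·-16 = 52
  a_9 = 1·52 + -3·38 + 1·-10 = -72

1,-3,1 ; -72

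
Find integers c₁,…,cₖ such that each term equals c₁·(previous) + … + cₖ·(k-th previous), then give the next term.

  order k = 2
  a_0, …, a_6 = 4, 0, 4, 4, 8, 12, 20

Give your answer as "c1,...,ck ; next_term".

1,1 ; 32

  a_2 = 1·0 + 1·4 = 4
  a_3 = 1·4 + 1·0 = 4
  a_4 = 1·4 + 1·4 = 8
  a_5 = 1·8 + 1·4 = 12
  a_6 = 1·12 + 1·8 = 20
  a_7 = 1·20 + 1·12 = 32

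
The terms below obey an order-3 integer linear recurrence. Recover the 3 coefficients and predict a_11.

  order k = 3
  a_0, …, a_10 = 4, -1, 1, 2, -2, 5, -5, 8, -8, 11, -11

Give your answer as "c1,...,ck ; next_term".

-1,1,1 ; 14

  a_3 = -1·1 + 1·-1 + 1·4 = 2
  a_4 = -1·2 + 1·1 + 1·-1 = -2
  a_5 = -1·-2 + 1·2 + 1·1 = 5
  a_6 = -1·5 + 1·-2 + 1·2 = -5
  a_7 = -1·-5 + 1·5 + 1·-2 = 8
  a_8 = -1·8 + 1·-5 + 1·5 = -8
  a_9 = -1·-8 + 1·8 + 1·-5 = 11
  a_10 = -1·11 + 1·-8 + 1·8 = -11
  a_11 = -1·-11 + 1·11 + 1·-8 = 14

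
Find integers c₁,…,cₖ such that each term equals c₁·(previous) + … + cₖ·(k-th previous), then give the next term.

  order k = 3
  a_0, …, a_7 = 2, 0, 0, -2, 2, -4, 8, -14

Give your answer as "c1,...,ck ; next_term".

  a_3 = -1·0 + 1·0 + -1·2 = -2
  a_4 = -1·-2 + 1·0 + -1·0 = 2
  a_5 = -1·2 + 1·-2 + -1·0 = -4
  a_6 = -1·-4 + 1·2 + -1·-2 = 8
  a_7 = -1·8 + 1·-4 + -1·2 = -14
  a_8 = -1·-14 + 1·8 + -1·-4 = 26

-1,1,-1 ; 26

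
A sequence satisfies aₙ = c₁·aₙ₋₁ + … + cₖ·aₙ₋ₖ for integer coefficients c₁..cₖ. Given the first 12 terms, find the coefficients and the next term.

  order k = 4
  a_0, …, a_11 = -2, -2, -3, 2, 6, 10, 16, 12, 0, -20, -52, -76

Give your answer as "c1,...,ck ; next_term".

  a_4 = 1·2 + 0·-3 + 0·-2 + -2·-2 = 6
  a_5 = 1·6 + 0·2 + 0·-3 + -2·-2 = 10
  a_6 = 1·10 + 0·6 + 0·2 + -2·-3 = 16
  a_7 = 1·16 + 0·10 + 0·6 + -2·2 = 12
  a_8 = 1·12 + 0·16 + 0·10 + -2·6 = 0
  a_9 = 1·0 + 0·12 + 0·16 + -2·10 = -20
  a_10 = 1·-20 + 0·0 + 0·12 + -2·16 = -52
  a_11 = 1·-52 + 0·-20 + 0·0 + -2·12 = -76
  a_12 = 1·-76 + 0·-52 + 0·-20 + -2·0 = -76

1,0,0,-2 ; -76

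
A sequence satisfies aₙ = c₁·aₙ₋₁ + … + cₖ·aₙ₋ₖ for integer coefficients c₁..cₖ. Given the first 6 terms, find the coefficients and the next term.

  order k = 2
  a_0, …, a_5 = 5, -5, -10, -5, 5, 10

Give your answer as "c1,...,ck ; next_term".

  a_2 = 1·-5 + -1·5 = -10
  a_3 = 1·-10 + -1·-5 = -5
  a_4 = 1·-5 + -1·-10 = 5
  a_5 = 1·5 + -1·-5 = 10
  a_6 = 1·10 + -1·5 = 5

1,-1 ; 5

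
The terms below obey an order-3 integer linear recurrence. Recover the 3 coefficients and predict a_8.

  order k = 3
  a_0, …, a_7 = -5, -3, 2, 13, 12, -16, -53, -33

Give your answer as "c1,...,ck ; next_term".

  a_3 = 1·2 + -2·-3 + -1·-5 = 13
  a_4 = 1·13 + -2·2 + -1·-3 = 12
  a_5 = 1·12 + -2·13 + -1·2 = -16
  a_6 = 1·-16 + -2·12 + -1·13 = -53
  a_7 = 1·-53 + -2·-16 + -1·12 = -33
  a_8 = 1·-33 + -2·-53 + -1·-16 = 89

1,-2,-1 ; 89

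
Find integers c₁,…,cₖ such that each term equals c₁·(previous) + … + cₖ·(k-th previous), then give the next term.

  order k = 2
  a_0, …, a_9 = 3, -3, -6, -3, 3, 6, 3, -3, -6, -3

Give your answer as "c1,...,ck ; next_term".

  a_2 = 1·-3 + -1·3 = -6
  a_3 = 1·-6 + -1·-3 = -3
  a_4 = 1·-3 + -1·-6 = 3
  a_5 = 1·3 + -1·-3 = 6
  a_6 = 1·6 + -1·3 = 3
  a_7 = 1·3 + -1·6 = -3
  a_8 = 1·-3 + -1·3 = -6
  a_9 = 1·-6 + -1·-3 = -3
  a_10 = 1·-3 + -1·-6 = 3

1,-1 ; 3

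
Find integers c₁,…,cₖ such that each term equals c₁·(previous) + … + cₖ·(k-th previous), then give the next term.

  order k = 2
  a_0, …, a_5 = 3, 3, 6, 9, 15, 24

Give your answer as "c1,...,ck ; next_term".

1,1 ; 39

  a_2 = 1·3 + 1·3 = 6
  a_3 = 1·6 + 1·3 = 9
  a_4 = 1·9 + 1·6 = 15
  a_5 = 1·15 + 1·9 = 24
  a_6 = 1·24 + 1·15 = 39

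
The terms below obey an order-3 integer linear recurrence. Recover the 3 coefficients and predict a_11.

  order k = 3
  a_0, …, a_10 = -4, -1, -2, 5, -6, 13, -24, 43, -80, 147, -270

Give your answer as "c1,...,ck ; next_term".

  a_3 = -1·-2 + 1·-1 + -1·-4 = 5
  a_4 = -1·5 + 1·-2 + -1·-1 = -6
  a_5 = -1·-6 + 1·5 + -1·-2 = 13
  a_6 = -1·13 + 1·-6 + -1·5 = -24
  a_7 = -1·-24 + 1·13 + -1·-6 = 43
  a_8 = -1·43 + 1·-24 + -1·13 = -80
  a_9 = -1·-80 + 1·43 + -1·-24 = 147
  a_10 = -1·147 + 1·-80 + -1·43 = -270
  a_11 = -1·-270 + 1·147 + -1·-80 = 497

-1,1,-1 ; 497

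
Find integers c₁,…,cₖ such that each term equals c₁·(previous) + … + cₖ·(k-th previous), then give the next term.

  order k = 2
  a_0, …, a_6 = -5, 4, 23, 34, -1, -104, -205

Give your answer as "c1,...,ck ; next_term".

2,-3 ; -98

  a_2 = 2·4 + -3·-5 = 23
  a_3 = 2·23 + -3·4 = 34
  a_4 = 2·34 + -3·23 = -1
  a_5 = 2·-1 + -3·34 = -104
  a_6 = 2·-104 + -3·-1 = -205
  a_7 = 2·-205 + -3·-104 = -98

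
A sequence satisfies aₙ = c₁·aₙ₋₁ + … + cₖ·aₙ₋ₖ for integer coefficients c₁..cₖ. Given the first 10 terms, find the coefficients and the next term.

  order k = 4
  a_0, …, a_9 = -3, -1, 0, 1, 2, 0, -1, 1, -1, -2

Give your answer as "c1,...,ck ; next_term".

  a_4 = 0·1 + -1·0 + 1·-1 + -1·-3 = 2
  a_5 = 0·2 + -1·1 + 1·0 + -1·-1 = 0
  a_6 = 0·0 + -1·2 + 1·1 + -1·0 = -1
  a_7 = 0·-1 + -1·0 + 1·2 + -1·1 = 1
  a_8 = 0·1 + -1·-1 + 1·0 + -1·2 = -1
  a_9 = 0·-1 + -1·1 + 1·-1 + -1·0 = -2
  a_10 = 0·-2 + -1·-1 + 1·1 + -1·-1 = 3

0,-1,1,-1 ; 3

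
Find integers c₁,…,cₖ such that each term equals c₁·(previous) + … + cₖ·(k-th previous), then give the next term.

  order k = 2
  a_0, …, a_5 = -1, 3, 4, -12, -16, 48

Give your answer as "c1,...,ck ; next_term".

  a_2 = 0·3 + -4·-1 = 4
  a_3 = 0·4 + -4·3 = -12
  a_4 = 0·-12 + -4·4 = -16
  a_5 = 0·-16 + -4·-12 = 48
  a_6 = 0·48 + -4·-16 = 64

0,-4 ; 64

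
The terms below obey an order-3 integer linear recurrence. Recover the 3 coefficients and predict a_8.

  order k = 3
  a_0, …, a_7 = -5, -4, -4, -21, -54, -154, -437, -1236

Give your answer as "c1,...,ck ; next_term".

  a_3 = 2·-4 + 2·-4 + 1·-5 = -21
  a_4 = 2·-21 + 2·-4 + 1·-4 = -54
  a_5 = 2·-54 + 2·-21 + 1·-4 = -154
  a_6 = 2·-154 + 2·-54 + 1·-21 = -437
  a_7 = 2·-437 + 2·-154 + 1·-54 = -1236
  a_8 = 2·-1236 + 2·-437 + 1·-154 = -3500

2,2,1 ; -3500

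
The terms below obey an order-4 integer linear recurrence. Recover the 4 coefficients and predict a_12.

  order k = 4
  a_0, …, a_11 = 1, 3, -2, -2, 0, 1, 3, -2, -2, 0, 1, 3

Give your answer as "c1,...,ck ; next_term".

  a_4 = -1·-2 + -1·-2 + -1·3 + -1·1 = 0
  a_5 = -1·0 + -1·-2 + -1·-2 + -1·3 = 1
  a_6 = -1·1 + -1·0 + -1·-2 + -1·-2 = 3
  a_7 = -1·3 + -1·1 + -1·0 + -1·-2 = -2
  a_8 = -1·-2 + -1·3 + -1·1 + -1·0 = -2
  a_9 = -1·-2 + -1·-2 + -1·3 + -1·1 = 0
  a_10 = -1·0 + -1·-2 + -1·-2 + -1·3 = 1
  a_11 = -1·1 + -1·0 + -1·-2 + -1·-2 = 3
  a_12 = -1·3 + -1·1 + -1·0 + -1·-2 = -2

-1,-1,-1,-1 ; -2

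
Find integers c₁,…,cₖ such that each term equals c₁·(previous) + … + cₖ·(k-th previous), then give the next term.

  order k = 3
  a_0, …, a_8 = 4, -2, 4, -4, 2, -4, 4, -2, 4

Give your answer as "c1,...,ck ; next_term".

0,0,-1 ; -4

  a_3 = 0·4 + 0·-2 + -1·4 = -4
  a_4 = 0·-4 + 0·4 + -1·-2 = 2
  a_5 = 0·2 + 0·-4 + -1·4 = -4
  a_6 = 0·-4 + 0·2 + -1·-4 = 4
  a_7 = 0·4 + 0·-4 + -1·2 = -2
  a_8 = 0·-2 + 0·4 + -1·-4 = 4
  a_9 = 0·4 + 0·-2 + -1·4 = -4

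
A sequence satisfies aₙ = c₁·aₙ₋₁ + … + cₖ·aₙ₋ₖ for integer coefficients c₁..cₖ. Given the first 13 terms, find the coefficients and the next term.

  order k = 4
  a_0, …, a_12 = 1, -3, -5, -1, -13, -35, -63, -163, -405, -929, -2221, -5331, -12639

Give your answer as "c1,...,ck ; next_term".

2,0,3,-2 ; -30083

  a_4 = 2·-1 + 0·-5 + 3·-3 + -2·1 = -13
  a_5 = 2·-13 + 0·-1 + 3·-5 + -2·-3 = -35
  a_6 = 2·-35 + 0·-13 + 3·-1 + -2·-5 = -63
  a_7 = 2·-63 + 0·-35 + 3·-13 + -2·-1 = -163
  a_8 = 2·-163 + 0·-63 + 3·-35 + -2·-13 = -405
  a_9 = 2·-405 + 0·-163 + 3·-63 + -2·-35 = -929
  a_10 = 2·-929 + 0·-405 + 3·-163 + -2·-63 = -2221
  a_11 = 2·-2221 + 0·-929 + 3·-405 + -2·-163 = -5331
  a_12 = 2·-5331 + 0·-2221 + 3·-929 + -2·-405 = -12639
  a_13 = 2·-12639 + 0·-5331 + 3·-2221 + -2·-929 = -30083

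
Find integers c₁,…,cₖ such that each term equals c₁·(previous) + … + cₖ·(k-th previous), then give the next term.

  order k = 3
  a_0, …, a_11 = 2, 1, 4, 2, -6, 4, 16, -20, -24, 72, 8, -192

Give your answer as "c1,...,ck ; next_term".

  a_3 = 0·4 + -2·1 + 2·2 = 2
  a_4 = 0·2 + -2·4 + 2·1 = -6
  a_5 = 0·-6 + -2·2 + 2·4 = 4
  a_6 = 0·4 + -2·-6 + 2·2 = 16
  a_7 = 0·16 + -2·4 + 2·-6 = -20
  a_8 = 0·-20 + -2·16 + 2·4 = -24
  a_9 = 0·-24 + -2·-20 + 2·16 = 72
  a_10 = 0·72 + -2·-24 + 2·-20 = 8
  a_11 = 0·8 + -2·72 + 2·-24 = -192
  a_12 = 0·-192 + -2·8 + 2·72 = 128

0,-2,2 ; 128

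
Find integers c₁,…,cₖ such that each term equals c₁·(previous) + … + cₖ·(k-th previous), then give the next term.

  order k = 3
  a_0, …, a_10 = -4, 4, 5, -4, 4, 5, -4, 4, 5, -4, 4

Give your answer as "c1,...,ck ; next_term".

  a_3 = 0·5 + 0·4 + 1·-4 = -4
  a_4 = 0·-4 + 0·5 + 1·4 = 4
  a_5 = 0·4 + 0·-4 + 1·5 = 5
  a_6 = 0·5 + 0·4 + 1·-4 = -4
  a_7 = 0·-4 + 0·5 + 1·4 = 4
  a_8 = 0·4 + 0·-4 + 1·5 = 5
  a_9 = 0·5 + 0·4 + 1·-4 = -4
  a_10 = 0·-4 + 0·5 + 1·4 = 4
  a_11 = 0·4 + 0·-4 + 1·5 = 5

0,0,1 ; 5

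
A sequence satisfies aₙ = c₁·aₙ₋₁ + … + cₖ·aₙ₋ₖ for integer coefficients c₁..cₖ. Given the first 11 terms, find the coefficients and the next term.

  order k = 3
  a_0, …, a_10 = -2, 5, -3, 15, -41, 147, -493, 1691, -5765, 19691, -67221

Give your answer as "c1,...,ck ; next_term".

-3,2,2 ; 229515

  a_3 = -3·-3 + 2·5 + 2·-2 = 15
  a_4 = -3·15 + 2·-3 + 2·5 = -41
  a_5 = -3·-41 + 2·15 + 2·-3 = 147
  a_6 = -3·147 + 2·-41 + 2·15 = -493
  a_7 = -3·-493 + 2·147 + 2·-41 = 1691
  a_8 = -3·1691 + 2·-493 + 2·147 = -5765
  a_9 = -3·-5765 + 2·1691 + 2·-493 = 19691
  a_10 = -3·19691 + 2·-5765 + 2·1691 = -67221
  a_11 = -3·-67221 + 2·19691 + 2·-5765 = 229515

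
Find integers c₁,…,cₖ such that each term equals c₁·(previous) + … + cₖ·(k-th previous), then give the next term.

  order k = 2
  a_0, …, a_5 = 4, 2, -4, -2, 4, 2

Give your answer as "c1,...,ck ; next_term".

0,-1 ; -4

  a_2 = 0·2 + -1·4 = -4
  a_3 = 0·-4 + -1·2 = -2
  a_4 = 0·-2 + -1·-4 = 4
  a_5 = 0·4 + -1·-2 = 2
  a_6 = 0·2 + -1·4 = -4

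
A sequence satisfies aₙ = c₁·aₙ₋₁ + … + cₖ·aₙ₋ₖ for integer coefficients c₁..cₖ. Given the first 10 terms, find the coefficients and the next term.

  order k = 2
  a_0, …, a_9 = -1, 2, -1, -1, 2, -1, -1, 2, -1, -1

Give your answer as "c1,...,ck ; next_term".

-1,-1 ; 2

  a_2 = -1·2 + -1·-1 = -1
  a_3 = -1·-1 + -1·2 = -1
  a_4 = -1·-1 + -1·-1 = 2
  a_5 = -1·2 + -1·-1 = -1
  a_6 = -1·-1 + -1·2 = -1
  a_7 = -1·-1 + -1·-1 = 2
  a_8 = -1·2 + -1·-1 = -1
  a_9 = -1·-1 + -1·2 = -1
  a_10 = -1·-1 + -1·-1 = 2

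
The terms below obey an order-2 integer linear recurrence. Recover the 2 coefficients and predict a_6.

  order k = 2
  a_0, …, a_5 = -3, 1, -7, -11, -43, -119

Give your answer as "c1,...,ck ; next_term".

  a_2 = 2·1 + 3·-3 = -7
  a_3 = 2·-7 + 3·1 = -11
  a_4 = 2·-11 + 3·-7 = -43
  a_5 = 2·-43 + 3·-11 = -119
  a_6 = 2·-119 + 3·-43 = -367

2,3 ; -367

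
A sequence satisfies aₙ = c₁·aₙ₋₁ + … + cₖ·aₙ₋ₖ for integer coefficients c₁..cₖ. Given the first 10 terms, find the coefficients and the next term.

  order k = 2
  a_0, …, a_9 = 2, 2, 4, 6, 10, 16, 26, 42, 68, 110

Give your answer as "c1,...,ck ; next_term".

  a_2 = 1·2 + 1·2 = 4
  a_3 = 1·4 + 1·2 = 6
  a_4 = 1·6 + 1·4 = 10
  a_5 = 1·10 + 1·6 = 16
  a_6 = 1·16 + 1·10 = 26
  a_7 = 1·26 + 1·16 = 42
  a_8 = 1·42 + 1·26 = 68
  a_9 = 1·68 + 1·42 = 110
  a_10 = 1·110 + 1·68 = 178

1,1 ; 178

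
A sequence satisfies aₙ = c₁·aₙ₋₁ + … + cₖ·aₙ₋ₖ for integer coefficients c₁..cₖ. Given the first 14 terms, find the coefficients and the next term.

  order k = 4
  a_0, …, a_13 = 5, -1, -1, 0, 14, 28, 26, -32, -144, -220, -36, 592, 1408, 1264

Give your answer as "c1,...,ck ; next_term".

2,-2,-2,2 ; -1544

  a_4 = 2·0 + -2·-1 + -2·-1 + 2·5 = 14
  a_5 = 2·14 + -2·0 + -2·-1 + 2·-1 = 28
  a_6 = 2·28 + -2·14 + -2·0 + 2·-1 = 26
  a_7 = 2·26 + -2·28 + -2·14 + 2·0 = -32
  a_8 = 2·-32 + -2·26 + -2·28 + 2·14 = -144
  a_9 = 2·-144 + -2·-32 + -2·26 + 2·28 = -220
  a_10 = 2·-220 + -2·-144 + -2·-32 + 2·26 = -36
  a_11 = 2·-36 + -2·-220 + -2·-144 + 2·-32 = 592
  a_12 = 2·592 + -2·-36 + -2·-220 + 2·-144 = 1408
  a_13 = 2·1408 + -2·592 + -2·-36 + 2·-220 = 1264
  a_14 = 2·1264 + -2·1408 + -2·592 + 2·-36 = -1544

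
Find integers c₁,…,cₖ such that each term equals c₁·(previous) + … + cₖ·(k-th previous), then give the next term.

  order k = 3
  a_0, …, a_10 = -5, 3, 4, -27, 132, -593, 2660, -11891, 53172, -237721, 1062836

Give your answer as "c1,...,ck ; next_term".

-4,3,4 ; -4751819

  a_3 = -4·4 + 3·3 + 4·-5 = -27
  a_4 = -4·-27 + 3·4 + 4·3 = 132
  a_5 = -4·132 + 3·-27 + 4·4 = -593
  a_6 = -4·-593 + 3·132 + 4·-27 = 2660
  a_7 = -4·2660 + 3·-593 + 4·132 = -11891
  a_8 = -4·-11891 + 3·2660 + 4·-593 = 53172
  a_9 = -4·53172 + 3·-11891 + 4·2660 = -237721
  a_10 = -4·-237721 + 3·53172 + 4·-11891 = 1062836
  a_11 = -4·1062836 + 3·-237721 + 4·53172 = -4751819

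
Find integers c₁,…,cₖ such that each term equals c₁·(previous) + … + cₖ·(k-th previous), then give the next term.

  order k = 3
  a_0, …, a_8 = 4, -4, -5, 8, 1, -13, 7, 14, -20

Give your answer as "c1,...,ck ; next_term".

0,-1,1 ; -7

  a_3 = 0·-5 + -1·-4 + 1·4 = 8
  a_4 = 0·8 + -1·-5 + 1·-4 = 1
  a_5 = 0·1 + -1·8 + 1·-5 = -13
  a_6 = 0·-13 + -1·1 + 1·8 = 7
  a_7 = 0·7 + -1·-13 + 1·1 = 14
  a_8 = 0·14 + -1·7 + 1·-13 = -20
  a_9 = 0·-20 + -1·14 + 1·7 = -7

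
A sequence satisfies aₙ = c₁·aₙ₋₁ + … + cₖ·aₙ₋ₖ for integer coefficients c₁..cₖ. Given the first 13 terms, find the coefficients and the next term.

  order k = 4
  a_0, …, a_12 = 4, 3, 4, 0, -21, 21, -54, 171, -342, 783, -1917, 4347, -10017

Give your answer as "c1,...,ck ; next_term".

  a_4 = -2·0 + 0·4 + -3·3 + -3·4 = -21
  a_5 = -2·-21 + 0·0 + -3·4 + -3·3 = 21
  a_6 = -2·21 + 0·-21 + -3·0 + -3·4 = -54
  a_7 = -2·-54 + 0·21 + -3·-21 + -3·0 = 171
  a_8 = -2·171 + 0·-54 + -3·21 + -3·-21 = -342
  a_9 = -2·-342 + 0·171 + -3·-54 + -3·21 = 783
  a_10 = -2·783 + 0·-342 + -3·171 + -3·-54 = -1917
  a_11 = -2·-1917 + 0·783 + -3·-342 + -3·171 = 4347
  a_12 = -2·4347 + 0·-1917 + -3·783 + -3·-342 = -10017
  a_13 = -2·-10017 + 0·4347 + -3·-1917 + -3·783 = 23436

-2,0,-3,-3 ; 23436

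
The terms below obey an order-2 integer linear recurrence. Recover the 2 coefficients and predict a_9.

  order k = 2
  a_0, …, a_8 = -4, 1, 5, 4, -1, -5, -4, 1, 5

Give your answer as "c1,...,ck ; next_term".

1,-1 ; 4

  a_2 = 1·1 + -1·-4 = 5
  a_3 = 1·5 + -1·1 = 4
  a_4 = 1·4 + -1·5 = -1
  a_5 = 1·-1 + -1·4 = -5
  a_6 = 1·-5 + -1·-1 = -4
  a_7 = 1·-4 + -1·-5 = 1
  a_8 = 1·1 + -1·-4 = 5
  a_9 = 1·5 + -1·1 = 4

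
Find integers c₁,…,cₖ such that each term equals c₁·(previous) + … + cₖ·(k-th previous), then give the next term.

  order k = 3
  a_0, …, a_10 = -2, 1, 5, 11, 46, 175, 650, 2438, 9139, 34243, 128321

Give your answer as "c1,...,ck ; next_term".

3,2,3 ; 480866

  a_3 = 3·5 + 2·1 + 3·-2 = 11
  a_4 = 3·11 + 2·5 + 3·1 = 46
  a_5 = 3·46 + 2·11 + 3·5 = 175
  a_6 = 3·175 + 2·46 + 3·11 = 650
  a_7 = 3·650 + 2·175 + 3·46 = 2438
  a_8 = 3·2438 + 2·650 + 3·175 = 9139
  a_9 = 3·9139 + 2·2438 + 3·650 = 34243
  a_10 = 3·34243 + 2·9139 + 3·2438 = 128321
  a_11 = 3·128321 + 2·34243 + 3·9139 = 480866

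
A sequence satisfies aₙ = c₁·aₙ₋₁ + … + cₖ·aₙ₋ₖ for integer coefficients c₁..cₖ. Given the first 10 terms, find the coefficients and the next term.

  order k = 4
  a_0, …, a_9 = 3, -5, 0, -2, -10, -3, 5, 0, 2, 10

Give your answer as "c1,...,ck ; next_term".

  a_4 = 1·-2 + -1·0 + 1·-5 + -1·3 = -10
  a_5 = 1·-10 + -1·-2 + 1·0 + -1·-5 = -3
  a_6 = 1·-3 + -1·-10 + 1·-2 + -1·0 = 5
  a_7 = 1·5 + -1·-3 + 1·-10 + -1·-2 = 0
  a_8 = 1·0 + -1·5 + 1·-3 + -1·-10 = 2
  a_9 = 1·2 + -1·0 + 1·5 + -1·-3 = 10
  a_10 = 1·10 + -1·2 + 1·0 + -1·5 = 3

1,-1,1,-1 ; 3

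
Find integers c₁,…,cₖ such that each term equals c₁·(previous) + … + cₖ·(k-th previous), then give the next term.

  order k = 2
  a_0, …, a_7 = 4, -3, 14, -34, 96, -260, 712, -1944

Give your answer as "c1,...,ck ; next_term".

  a_2 = -2·-3 + 2·4 = 14
  a_3 = -2·14 + 2·-3 = -34
  a_4 = -2·-34 + 2·14 = 96
  a_5 = -2·96 + 2·-34 = -260
  a_6 = -2·-260 + 2·96 = 712
  a_7 = -2·712 + 2·-260 = -1944
  a_8 = -2·-1944 + 2·712 = 5312

-2,2 ; 5312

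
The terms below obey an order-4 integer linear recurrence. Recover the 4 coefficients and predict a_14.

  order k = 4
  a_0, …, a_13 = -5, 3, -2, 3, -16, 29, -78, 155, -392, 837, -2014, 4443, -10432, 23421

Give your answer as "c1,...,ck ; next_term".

-1,3,1,2 ; -54302

  a_4 = -1·3 + 3·-2 + 1·3 + 2·-5 = -16
  a_5 = -1·-16 + 3·3 + 1·-2 + 2·3 = 29
  a_6 = -1·29 + 3·-16 + 1·3 + 2·-2 = -78
  a_7 = -1·-78 + 3·29 + 1·-16 + 2·3 = 155
  a_8 = -1·155 + 3·-78 + 1·29 + 2·-16 = -392
  a_9 = -1·-392 + 3·155 + 1·-78 + 2·29 = 837
  a_10 = -1·837 + 3·-392 + 1·155 + 2·-78 = -2014
  a_11 = -1·-2014 + 3·837 + 1·-392 + 2·155 = 4443
  a_12 = -1·4443 + 3·-2014 + 1·837 + 2·-392 = -10432
  a_13 = -1·-10432 + 3·4443 + 1·-2014 + 2·837 = 23421
  a_14 = -1·23421 + 3·-10432 + 1·4443 + 2·-2014 = -54302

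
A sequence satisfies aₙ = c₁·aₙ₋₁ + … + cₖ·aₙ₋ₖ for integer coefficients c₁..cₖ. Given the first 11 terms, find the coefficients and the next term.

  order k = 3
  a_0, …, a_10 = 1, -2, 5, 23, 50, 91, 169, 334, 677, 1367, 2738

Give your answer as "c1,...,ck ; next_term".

3,-3,2 ; 5467

  a_3 = 3·5 + -3·-2 + 2·1 = 23
  a_4 = 3·23 + -3·5 + 2·-2 = 50
  a_5 = 3·50 + -3·23 + 2·5 = 91
  a_6 = 3·91 + -3·50 + 2·23 = 169
  a_7 = 3·169 + -3·91 + 2·50 = 334
  a_8 = 3·334 + -3·169 + 2·91 = 677
  a_9 = 3·677 + -3·334 + 2·169 = 1367
  a_10 = 3·1367 + -3·677 + 2·334 = 2738
  a_11 = 3·2738 + -3·1367 + 2·677 = 5467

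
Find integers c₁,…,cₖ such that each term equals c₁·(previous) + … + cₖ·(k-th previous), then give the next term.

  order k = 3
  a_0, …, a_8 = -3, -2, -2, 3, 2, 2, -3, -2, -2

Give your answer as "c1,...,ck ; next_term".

  a_3 = 0·-2 + 0·-2 + -1·-3 = 3
  a_4 = 0·3 + 0·-2 + -1·-2 = 2
  a_5 = 0·2 + 0·3 + -1·-2 = 2
  a_6 = 0·2 + 0·2 + -1·3 = -3
  a_7 = 0·-3 + 0·2 + -1·2 = -2
  a_8 = 0·-2 + 0·-3 + -1·2 = -2
  a_9 = 0·-2 + 0·-2 + -1·-3 = 3

0,0,-1 ; 3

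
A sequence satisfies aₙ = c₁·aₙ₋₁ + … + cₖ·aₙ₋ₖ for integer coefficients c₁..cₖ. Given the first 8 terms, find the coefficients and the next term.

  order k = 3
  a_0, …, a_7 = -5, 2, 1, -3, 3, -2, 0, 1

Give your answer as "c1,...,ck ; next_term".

0,1,1 ; -2

  a_3 = 0·1 + 1·2 + 1·-5 = -3
  a_4 = 0·-3 + 1·1 + 1·2 = 3
  a_5 = 0·3 + 1·-3 + 1·1 = -2
  a_6 = 0·-2 + 1·3 + 1·-3 = 0
  a_7 = 0·0 + 1·-2 + 1·3 = 1
  a_8 = 0·1 + 1·0 + 1·-2 = -2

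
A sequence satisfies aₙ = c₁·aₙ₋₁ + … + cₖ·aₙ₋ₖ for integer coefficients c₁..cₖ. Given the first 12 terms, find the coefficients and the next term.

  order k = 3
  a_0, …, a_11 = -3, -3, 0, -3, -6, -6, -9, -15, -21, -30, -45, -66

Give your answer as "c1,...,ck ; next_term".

  a_3 = 1·0 + 0·-3 + 1·-3 = -3
  a_4 = 1·-3 + 0·0 + 1·-3 = -6
  a_5 = 1·-6 + 0·-3 + 1·0 = -6
  a_6 = 1·-6 + 0·-6 + 1·-3 = -9
  a_7 = 1·-9 + 0·-6 + 1·-6 = -15
  a_8 = 1·-15 + 0·-9 + 1·-6 = -21
  a_9 = 1·-21 + 0·-15 + 1·-9 = -30
  a_10 = 1·-30 + 0·-21 + 1·-15 = -45
  a_11 = 1·-45 + 0·-30 + 1·-21 = -66
  a_12 = 1·-66 + 0·-45 + 1·-30 = -96

1,0,1 ; -96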